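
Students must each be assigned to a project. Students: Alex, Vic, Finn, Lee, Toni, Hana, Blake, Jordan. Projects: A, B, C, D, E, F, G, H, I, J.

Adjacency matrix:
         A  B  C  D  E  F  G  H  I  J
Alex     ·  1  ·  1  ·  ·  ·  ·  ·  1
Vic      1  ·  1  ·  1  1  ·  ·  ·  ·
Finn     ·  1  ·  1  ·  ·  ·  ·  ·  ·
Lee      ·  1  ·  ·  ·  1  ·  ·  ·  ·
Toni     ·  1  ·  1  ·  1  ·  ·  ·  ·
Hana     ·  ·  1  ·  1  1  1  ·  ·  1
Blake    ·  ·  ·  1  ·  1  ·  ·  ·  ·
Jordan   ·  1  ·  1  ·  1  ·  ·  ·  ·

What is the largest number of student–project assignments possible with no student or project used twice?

6

One maximum matching: Alex→J, Vic→E, Finn→D, Lee→F, Toni→B, Hana→G.
The set {Finn, Lee, Toni, Blake, Jordan} has only 3 neighbours ({B, D, F}), so by Hall's theorem at most 6 of the 8 students can be matched.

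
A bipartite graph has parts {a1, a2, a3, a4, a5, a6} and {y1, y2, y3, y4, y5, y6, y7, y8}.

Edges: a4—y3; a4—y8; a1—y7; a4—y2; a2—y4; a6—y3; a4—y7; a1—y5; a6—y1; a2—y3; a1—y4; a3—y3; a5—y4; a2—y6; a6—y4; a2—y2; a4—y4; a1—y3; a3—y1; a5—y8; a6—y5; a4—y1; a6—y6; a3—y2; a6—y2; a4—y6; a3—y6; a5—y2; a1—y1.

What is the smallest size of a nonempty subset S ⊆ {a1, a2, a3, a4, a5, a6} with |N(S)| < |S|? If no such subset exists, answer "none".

none

A matching saturating every left vertex exists, for instance a1→y3, a2→y2, a3→y1, a4→y7, a5→y8, a6→y6.
By Hall's marriage theorem, this means |N(S)| ≥ |S| for every subset S, so no violating subset exists.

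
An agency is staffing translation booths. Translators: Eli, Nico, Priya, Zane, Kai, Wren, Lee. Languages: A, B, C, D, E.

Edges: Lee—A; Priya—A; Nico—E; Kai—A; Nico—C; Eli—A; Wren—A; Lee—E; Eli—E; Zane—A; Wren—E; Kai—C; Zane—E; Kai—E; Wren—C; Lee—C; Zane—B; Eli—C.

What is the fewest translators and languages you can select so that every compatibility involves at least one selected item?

A maximum matching has 4 edges (e.g. Eli–C, Nico–E, Priya–A, Zane–B).
By König's theorem the minimum vertex cover has the same size. One such cover is {Zane, A, C, E}.

4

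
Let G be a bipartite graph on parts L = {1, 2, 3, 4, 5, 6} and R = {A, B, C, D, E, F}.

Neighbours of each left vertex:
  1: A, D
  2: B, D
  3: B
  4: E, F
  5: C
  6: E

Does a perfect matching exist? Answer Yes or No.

Yes

A valid assignment of size 6: 1-A, 2-D, 3-B, 4-F, 5-C, 6-E.
All 6 left vertices are covered.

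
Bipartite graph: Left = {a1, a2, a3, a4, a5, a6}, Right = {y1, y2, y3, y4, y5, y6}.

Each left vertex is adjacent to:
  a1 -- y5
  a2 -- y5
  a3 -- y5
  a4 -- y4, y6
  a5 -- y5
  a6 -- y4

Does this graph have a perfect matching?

No

The set {a1, a2, a3, a5} has only 1 neighbour ({y5}), so by Hall's theorem at most 3 of the 6 left vertices can be matched.
Hence no matching covers every left vertex.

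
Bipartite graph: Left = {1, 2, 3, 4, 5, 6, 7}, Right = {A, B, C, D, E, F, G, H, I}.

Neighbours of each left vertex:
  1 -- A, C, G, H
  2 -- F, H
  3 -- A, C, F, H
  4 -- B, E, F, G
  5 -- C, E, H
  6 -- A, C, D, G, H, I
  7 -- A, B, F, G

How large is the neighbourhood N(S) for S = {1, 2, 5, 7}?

The union of neighbours of {1, 2, 5, 7} is {A, B, C, E, F, G, H}, which has 7 elements.
Since |N(S)| = 7 ≥ |S| = 4, Hall's condition holds for this subset.

7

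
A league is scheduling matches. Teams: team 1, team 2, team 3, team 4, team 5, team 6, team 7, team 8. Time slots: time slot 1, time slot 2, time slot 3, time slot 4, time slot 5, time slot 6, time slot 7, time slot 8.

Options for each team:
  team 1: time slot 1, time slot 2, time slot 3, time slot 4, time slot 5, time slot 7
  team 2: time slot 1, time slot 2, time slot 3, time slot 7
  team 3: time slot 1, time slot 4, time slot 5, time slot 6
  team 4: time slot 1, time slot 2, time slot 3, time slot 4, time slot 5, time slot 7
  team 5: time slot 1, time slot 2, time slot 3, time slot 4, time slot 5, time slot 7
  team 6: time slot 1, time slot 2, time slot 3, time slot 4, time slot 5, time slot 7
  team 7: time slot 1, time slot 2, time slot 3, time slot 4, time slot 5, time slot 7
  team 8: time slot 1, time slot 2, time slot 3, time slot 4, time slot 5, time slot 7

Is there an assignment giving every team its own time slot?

The set {team 1, team 2, team 4, team 5, team 6, team 7, team 8} has only 6 neighbours ({time slot 1, time slot 2, time slot 3, time slot 4, time slot 5, time slot 7}), so by Hall's theorem at most 7 of the 8 teams can be matched.
Hence no matching covers every team.

No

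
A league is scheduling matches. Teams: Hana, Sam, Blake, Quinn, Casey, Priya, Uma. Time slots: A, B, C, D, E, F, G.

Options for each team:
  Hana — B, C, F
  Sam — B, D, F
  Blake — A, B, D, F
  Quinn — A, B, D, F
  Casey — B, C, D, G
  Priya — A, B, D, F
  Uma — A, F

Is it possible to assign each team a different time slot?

No

The set {Sam, Blake, Quinn, Priya, Uma} has only 4 neighbours ({A, B, D, F}), so by Hall's theorem at most 6 of the 7 teams can be matched.
Hence no matching covers every team.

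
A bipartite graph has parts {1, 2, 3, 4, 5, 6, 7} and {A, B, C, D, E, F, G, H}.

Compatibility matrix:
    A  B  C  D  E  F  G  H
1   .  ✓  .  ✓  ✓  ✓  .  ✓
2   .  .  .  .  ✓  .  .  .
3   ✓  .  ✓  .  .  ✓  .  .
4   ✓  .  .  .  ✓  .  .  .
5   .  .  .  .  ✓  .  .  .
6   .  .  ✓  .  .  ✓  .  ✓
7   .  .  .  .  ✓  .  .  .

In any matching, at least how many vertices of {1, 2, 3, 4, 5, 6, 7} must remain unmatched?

For example, pair 1–H, 2–E, 3–C, 4–A, 6–F.
The set {2, 5, 7} has only 1 neighbour ({E}), so by Hall's theorem at most 5 of the 7 left vertices can be matched.
That matches 5 of the 7, leaving 2 unmatched; no matching can do better.

2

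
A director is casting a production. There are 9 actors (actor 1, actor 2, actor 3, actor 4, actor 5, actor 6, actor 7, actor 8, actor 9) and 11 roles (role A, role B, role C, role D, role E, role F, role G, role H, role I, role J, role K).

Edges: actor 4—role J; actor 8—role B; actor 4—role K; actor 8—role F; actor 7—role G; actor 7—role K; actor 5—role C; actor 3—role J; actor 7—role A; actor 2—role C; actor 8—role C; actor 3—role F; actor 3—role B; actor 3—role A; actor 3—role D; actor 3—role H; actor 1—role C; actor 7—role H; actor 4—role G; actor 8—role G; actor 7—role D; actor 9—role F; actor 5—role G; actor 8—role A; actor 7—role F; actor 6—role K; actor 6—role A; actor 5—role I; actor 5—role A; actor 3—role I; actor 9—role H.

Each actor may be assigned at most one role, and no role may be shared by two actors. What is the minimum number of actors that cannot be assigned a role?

A valid assignment of size 8: actor 1-role C, actor 3-role H, actor 4-role K, actor 5-role I, actor 6-role A, actor 7-role G, actor 8-role B, actor 9-role F.
The set {actor 1, actor 2} has only 1 neighbour ({role C}), so by Hall's theorem at most 8 of the 9 actors can be matched.
That matches 8 of the 9, leaving 1 unmatched; no matching can do better.

1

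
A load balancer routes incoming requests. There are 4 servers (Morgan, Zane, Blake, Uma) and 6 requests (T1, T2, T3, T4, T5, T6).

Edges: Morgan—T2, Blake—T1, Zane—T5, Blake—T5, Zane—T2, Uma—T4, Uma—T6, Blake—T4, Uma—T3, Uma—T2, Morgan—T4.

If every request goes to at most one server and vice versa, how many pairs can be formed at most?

For example, pair Morgan-T2, Zane-T5, Blake-T1, Uma-T4.
This saturates every server, so 4 is the maximum.

4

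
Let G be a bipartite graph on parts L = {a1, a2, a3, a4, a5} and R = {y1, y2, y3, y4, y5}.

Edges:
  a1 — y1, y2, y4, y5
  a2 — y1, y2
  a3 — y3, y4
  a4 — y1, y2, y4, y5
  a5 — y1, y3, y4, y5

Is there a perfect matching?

Yes

One maximum matching: a1–y5, a2–y2, a3–y4, a4–y1, a5–y3.
Every left vertex is matched, so this is a perfect matching.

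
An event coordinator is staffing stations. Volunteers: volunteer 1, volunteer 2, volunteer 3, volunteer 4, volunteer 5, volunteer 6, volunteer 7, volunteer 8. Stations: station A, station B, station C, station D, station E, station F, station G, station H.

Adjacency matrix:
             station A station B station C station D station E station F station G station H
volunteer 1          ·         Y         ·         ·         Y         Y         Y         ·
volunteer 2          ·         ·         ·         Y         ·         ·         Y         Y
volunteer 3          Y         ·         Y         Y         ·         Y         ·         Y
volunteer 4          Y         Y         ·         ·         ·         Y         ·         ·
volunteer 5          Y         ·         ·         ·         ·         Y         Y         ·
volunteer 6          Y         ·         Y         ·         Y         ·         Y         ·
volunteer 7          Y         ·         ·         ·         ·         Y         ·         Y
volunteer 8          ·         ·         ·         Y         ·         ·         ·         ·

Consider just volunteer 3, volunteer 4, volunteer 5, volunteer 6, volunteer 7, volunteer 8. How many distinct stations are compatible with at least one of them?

8

The union of neighbours of {volunteer 3, volunteer 4, volunteer 5, volunteer 6, volunteer 7, volunteer 8} is {station A, station B, station C, station D, station E, station F, station G, station H}, which has 8 elements.
Since |N(S)| = 8 ≥ |S| = 6, Hall's condition holds for this subset.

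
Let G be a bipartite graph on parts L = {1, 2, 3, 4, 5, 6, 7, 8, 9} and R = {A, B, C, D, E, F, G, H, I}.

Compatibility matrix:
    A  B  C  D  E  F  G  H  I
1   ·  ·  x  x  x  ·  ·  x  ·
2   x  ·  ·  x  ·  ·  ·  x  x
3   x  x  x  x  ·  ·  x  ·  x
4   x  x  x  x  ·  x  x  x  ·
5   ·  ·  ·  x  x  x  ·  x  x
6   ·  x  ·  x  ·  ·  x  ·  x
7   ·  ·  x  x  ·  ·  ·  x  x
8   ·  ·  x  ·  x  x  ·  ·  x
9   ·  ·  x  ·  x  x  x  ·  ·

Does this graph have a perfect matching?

Yes

For example, pair 1–D, 2–I, 3–A, 4–G, 5–F, 6–B, 7–H, 8–C, 9–E.
Every left vertex is matched, so this is a perfect matching.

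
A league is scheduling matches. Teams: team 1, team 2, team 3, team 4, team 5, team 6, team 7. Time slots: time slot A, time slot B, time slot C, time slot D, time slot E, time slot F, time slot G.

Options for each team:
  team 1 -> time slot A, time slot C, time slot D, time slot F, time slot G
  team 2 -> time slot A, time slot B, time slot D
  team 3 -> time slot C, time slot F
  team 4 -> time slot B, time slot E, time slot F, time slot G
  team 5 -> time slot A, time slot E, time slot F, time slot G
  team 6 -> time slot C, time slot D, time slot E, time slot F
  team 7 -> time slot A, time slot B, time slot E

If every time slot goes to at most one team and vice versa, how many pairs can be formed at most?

One maximum matching: team 1-time slot G, team 2-time slot A, team 3-time slot C, team 4-time slot F, team 5-time slot E, team 6-time slot D, team 7-time slot B.
This saturates every team, so 7 is the maximum.

7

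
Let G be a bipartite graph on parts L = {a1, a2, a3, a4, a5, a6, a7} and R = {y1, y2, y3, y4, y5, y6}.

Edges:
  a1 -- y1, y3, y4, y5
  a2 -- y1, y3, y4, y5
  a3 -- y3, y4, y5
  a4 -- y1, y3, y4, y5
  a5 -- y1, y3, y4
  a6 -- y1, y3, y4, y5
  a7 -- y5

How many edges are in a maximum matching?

For example, pair a1→y1, a2→y5, a3→y4, a4→y3.
The set {a1, a2, a3, a4, a5, a6, a7} has only 4 neighbours ({y1, y3, y4, y5}), so by Hall's theorem at most 4 of the 7 left vertices can be matched.

4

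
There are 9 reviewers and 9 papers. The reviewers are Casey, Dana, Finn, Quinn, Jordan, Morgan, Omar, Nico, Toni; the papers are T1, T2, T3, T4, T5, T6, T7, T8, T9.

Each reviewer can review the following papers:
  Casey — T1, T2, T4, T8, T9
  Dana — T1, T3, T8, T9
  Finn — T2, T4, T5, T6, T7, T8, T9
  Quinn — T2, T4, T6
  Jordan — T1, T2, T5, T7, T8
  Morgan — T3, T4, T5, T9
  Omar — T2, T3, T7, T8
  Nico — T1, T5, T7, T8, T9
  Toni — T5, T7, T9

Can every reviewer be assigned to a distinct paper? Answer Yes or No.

For example, pair Casey–T4, Dana–T1, Finn–T6, Quinn–T2, Jordan–T7, Morgan–T5, Omar–T3, Nico–T8, Toni–T9.
All 9 reviewers are covered.

Yes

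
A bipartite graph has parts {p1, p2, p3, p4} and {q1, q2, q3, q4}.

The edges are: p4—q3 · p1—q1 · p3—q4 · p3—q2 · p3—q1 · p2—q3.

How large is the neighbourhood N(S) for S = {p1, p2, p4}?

The union of neighbours of {p1, p2, p4} is {q1, q3}, which has 2 elements.
Since |N(S)| = 2 < |S| = 3, Hall's condition fails for this subset.

2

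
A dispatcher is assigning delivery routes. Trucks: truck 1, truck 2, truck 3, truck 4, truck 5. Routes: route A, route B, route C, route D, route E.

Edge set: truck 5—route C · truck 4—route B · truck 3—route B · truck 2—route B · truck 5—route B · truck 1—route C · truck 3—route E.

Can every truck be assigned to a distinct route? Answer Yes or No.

No

The set {truck 1, truck 2, truck 4, truck 5} has only 2 neighbours ({route B, route C}), so by Hall's theorem at most 3 of the 5 trucks can be matched.
Hence no matching covers every truck.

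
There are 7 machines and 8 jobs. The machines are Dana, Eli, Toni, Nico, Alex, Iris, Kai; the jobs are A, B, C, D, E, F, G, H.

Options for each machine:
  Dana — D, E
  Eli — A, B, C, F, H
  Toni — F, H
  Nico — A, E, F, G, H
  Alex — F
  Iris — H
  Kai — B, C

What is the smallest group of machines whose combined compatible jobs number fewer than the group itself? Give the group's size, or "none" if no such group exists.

3

Take S = {Toni, Alex, Iris}. Its neighbourhood is {F, H}, so |N(S)| = 2 < |S| = 3.
Every subset of size less than 3 has at least as many neighbours as members, so 3 is the minimum.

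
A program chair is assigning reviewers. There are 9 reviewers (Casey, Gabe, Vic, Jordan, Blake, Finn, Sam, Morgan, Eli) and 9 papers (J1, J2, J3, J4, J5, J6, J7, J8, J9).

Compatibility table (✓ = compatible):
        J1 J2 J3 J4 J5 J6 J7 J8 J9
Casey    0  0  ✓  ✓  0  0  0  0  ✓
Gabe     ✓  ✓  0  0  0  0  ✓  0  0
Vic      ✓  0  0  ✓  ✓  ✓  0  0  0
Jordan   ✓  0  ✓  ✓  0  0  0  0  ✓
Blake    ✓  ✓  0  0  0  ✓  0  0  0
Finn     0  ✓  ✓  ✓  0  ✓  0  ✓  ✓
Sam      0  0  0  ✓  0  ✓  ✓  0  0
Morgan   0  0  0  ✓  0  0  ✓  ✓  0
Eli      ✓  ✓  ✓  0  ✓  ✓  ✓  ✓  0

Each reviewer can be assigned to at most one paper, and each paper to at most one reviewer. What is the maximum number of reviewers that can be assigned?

9

For example, pair Casey–J3, Gabe–J7, Vic–J5, Jordan–J1, Blake–J2, Finn–J9, Sam–J4, Morgan–J8, Eli–J6.
All 9 reviewers are matched, so no larger matching exists.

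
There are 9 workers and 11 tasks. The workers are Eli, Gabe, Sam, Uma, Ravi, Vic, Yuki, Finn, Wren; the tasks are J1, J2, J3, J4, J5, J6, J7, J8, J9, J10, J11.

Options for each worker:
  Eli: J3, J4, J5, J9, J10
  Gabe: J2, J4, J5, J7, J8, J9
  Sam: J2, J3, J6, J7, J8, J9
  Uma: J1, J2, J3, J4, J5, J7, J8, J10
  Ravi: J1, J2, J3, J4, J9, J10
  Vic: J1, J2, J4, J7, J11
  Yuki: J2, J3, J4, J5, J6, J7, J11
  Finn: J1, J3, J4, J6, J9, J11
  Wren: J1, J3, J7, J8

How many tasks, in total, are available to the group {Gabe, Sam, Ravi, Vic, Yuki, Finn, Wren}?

11

The union of neighbours of {Gabe, Sam, Ravi, Vic, Yuki, Finn, Wren} is {J1, J2, J3, J4, J5, J6, J7, J8, J9, J10, J11}, which has 11 elements.
Since |N(S)| = 11 ≥ |S| = 7, Hall's condition holds for this subset.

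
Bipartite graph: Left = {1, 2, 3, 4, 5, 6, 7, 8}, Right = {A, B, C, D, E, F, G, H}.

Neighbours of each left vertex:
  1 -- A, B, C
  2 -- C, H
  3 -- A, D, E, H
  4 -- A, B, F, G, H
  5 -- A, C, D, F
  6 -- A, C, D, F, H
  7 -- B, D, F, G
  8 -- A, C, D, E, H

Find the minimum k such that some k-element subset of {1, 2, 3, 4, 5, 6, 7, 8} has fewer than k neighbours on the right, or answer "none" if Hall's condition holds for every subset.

none

A matching saturating every left vertex exists, for instance 1→B, 2→C, 3→E, 4→G, 5→D, 6→H, 7→F, 8→A.
By Hall's marriage theorem, this means |N(S)| ≥ |S| for every subset S, so no violating subset exists.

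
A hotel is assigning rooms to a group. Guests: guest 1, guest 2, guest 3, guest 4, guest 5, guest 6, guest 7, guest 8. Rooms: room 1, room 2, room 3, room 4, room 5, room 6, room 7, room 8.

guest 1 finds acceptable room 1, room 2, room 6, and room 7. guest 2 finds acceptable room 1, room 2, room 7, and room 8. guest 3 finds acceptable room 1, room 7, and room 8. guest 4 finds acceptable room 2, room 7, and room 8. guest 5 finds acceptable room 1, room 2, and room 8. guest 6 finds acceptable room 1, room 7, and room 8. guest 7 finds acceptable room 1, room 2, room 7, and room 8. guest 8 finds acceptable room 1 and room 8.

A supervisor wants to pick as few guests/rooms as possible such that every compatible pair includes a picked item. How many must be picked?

5

A maximum matching has 5 edges (e.g. guest 1–room 6, guest 2–room 1, guest 3–room 7, guest 4–room 2, guest 5–room 8).
By König's theorem the minimum vertex cover has the same size. One such cover is {guest 1, room 1, room 2, room 7, room 8}.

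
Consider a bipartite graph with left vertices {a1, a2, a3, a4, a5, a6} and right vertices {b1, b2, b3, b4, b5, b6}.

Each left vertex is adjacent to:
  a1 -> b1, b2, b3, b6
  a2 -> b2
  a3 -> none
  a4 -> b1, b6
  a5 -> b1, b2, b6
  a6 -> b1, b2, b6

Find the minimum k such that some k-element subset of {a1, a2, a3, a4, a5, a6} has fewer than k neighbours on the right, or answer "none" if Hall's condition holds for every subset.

Take S = {a3}. Its neighbourhood is {}, so |N(S)| = 0 < |S| = 1.

1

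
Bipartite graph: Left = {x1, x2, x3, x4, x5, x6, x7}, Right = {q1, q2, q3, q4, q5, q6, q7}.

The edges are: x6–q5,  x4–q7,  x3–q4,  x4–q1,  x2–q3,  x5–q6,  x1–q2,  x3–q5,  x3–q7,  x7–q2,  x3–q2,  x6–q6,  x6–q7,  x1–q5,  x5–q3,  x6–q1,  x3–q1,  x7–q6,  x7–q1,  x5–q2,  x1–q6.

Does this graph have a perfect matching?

Yes

A valid assignment of size 7: x1–q5, x2–q3, x3–q4, x4–q1, x5–q2, x6–q7, x7–q6.
Every left vertex is matched, so this is a perfect matching.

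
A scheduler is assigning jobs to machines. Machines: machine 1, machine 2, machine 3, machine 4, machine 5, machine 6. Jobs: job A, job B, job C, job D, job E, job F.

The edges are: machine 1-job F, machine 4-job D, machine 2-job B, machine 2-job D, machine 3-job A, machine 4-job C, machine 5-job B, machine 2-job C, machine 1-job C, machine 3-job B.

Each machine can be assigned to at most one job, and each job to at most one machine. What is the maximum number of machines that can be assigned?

5

A valid assignment of size 5: machine 1→job F, machine 2→job D, machine 3→job A, machine 4→job C, machine 5→job B.
The set {machine 6} has only 0 neighbours (∅), so by Hall's theorem at most 5 of the 6 machines can be matched.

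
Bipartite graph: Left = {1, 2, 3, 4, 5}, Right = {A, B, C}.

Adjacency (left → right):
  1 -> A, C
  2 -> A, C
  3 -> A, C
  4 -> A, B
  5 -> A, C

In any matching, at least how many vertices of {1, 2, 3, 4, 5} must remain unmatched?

One maximum matching: 1→A, 2→C, 4→B.
The set {1, 2, 3, 5} has only 2 neighbours ({A, C}), so by Hall's theorem at most 3 of the 5 left vertices can be matched.
That matches 3 of the 5, leaving 2 unmatched; no matching can do better.

2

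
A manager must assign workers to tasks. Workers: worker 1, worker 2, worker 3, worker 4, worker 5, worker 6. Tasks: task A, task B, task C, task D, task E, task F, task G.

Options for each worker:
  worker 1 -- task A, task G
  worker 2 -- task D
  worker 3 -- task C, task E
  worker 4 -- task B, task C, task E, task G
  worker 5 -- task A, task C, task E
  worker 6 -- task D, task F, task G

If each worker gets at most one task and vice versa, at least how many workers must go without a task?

One maximum matching: worker 1–task A, worker 2–task D, worker 3–task C, worker 4–task B, worker 5–task E, worker 6–task G.
All 6 workers are matched, so no larger matching exists.
That matches 6 of the 6, leaving 0 unmatched; no matching can do better.

0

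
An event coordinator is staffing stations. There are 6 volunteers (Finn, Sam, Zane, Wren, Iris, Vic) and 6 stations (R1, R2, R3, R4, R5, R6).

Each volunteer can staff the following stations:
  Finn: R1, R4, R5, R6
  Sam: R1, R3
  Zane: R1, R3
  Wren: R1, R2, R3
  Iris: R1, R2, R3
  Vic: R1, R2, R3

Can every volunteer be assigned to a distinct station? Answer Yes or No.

The set {Sam, Zane, Wren, Iris, Vic} has only 3 neighbours ({R1, R2, R3}), so by Hall's theorem at most 4 of the 6 volunteers can be matched.
Hence no matching covers every volunteer.

No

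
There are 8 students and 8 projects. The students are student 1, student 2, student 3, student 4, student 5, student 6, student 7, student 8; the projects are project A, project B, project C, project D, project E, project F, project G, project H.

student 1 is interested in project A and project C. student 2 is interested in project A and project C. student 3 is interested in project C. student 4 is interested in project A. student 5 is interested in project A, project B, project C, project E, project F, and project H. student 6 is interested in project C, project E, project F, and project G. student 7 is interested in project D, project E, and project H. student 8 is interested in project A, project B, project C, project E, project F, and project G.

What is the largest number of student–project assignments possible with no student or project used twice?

6

A valid assignment of size 6: student 1-project A, student 2-project C, student 5-project F, student 6-project E, student 7-project H, student 8-project G.
The set {student 1, student 2, student 3, student 4} has only 2 neighbours ({project A, project C}), so by Hall's theorem at most 6 of the 8 students can be matched.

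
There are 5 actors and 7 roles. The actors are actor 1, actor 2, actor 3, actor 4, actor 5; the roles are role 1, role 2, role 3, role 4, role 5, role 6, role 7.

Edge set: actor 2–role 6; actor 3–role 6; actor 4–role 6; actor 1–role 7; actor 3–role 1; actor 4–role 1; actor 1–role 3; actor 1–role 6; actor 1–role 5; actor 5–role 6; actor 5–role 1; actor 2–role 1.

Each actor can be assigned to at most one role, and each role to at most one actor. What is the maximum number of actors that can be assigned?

3

One maximum matching: actor 1–role 3, actor 2–role 6, actor 3–role 1.
The set {actor 2, actor 3, actor 4, actor 5} has only 2 neighbours ({role 1, role 6}), so by Hall's theorem at most 3 of the 5 actors can be matched.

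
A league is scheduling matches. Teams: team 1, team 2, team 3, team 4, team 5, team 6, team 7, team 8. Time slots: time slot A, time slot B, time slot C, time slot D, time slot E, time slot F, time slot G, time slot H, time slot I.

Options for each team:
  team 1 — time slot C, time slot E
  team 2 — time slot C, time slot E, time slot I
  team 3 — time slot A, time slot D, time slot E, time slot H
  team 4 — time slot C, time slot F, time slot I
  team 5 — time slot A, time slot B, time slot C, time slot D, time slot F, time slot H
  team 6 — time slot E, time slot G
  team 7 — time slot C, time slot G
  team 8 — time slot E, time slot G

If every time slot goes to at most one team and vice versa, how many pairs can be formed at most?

7

A valid assignment of size 7: team 1–time slot C, team 2–time slot I, team 3–time slot D, team 4–time slot F, team 5–time slot H, team 6–time slot E, team 7–time slot G.
The set {team 1, team 6, team 7, team 8} has only 3 neighbours ({time slot C, time slot E, time slot G}), so by Hall's theorem at most 7 of the 8 teams can be matched.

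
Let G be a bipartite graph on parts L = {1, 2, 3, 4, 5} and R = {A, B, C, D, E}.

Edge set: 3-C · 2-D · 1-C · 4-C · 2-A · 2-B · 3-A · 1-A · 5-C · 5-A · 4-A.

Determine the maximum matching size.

3

One maximum matching: 1→A, 2→B, 3→C.
The set {1, 3, 4, 5} has only 2 neighbours ({A, C}), so by Hall's theorem at most 3 of the 5 left vertices can be matched.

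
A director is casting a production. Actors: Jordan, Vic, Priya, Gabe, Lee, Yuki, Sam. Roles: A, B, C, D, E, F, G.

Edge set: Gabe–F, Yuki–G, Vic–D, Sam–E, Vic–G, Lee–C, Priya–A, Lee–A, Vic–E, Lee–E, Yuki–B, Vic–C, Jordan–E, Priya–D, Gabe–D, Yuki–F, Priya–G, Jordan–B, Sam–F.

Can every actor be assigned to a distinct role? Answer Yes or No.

Yes

For example, pair Jordan→B, Vic→C, Priya→G, Gabe→D, Lee→A, Yuki→F, Sam→E.
All 7 actors are covered.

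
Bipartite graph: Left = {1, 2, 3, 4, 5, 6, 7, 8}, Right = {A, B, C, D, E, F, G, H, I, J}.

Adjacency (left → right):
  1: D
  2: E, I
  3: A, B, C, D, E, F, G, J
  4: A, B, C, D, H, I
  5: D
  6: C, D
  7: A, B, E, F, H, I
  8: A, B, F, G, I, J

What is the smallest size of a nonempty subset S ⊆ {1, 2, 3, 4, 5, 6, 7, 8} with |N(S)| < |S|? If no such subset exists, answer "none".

2

Take S = {1, 5}. Its neighbourhood is {D}, so |N(S)| = 1 < |S| = 2.
No single vertex violates Hall's condition since each has at least one neighbour, so 2 is the minimum.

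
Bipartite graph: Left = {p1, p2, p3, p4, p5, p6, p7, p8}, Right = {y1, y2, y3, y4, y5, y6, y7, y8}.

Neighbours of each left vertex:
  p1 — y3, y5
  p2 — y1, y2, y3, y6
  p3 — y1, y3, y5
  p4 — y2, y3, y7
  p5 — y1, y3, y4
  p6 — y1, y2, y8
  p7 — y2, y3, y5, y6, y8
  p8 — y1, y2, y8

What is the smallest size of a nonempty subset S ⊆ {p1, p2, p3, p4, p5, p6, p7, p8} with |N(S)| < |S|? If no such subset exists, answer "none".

A matching saturating every left vertex exists, for instance p1→y5, p2→y2, p3→y3, p4→y7, p5→y4, p6→y8, p7→y6, p8→y1.
By Hall's marriage theorem, this means |N(S)| ≥ |S| for every subset S, so no violating subset exists.

none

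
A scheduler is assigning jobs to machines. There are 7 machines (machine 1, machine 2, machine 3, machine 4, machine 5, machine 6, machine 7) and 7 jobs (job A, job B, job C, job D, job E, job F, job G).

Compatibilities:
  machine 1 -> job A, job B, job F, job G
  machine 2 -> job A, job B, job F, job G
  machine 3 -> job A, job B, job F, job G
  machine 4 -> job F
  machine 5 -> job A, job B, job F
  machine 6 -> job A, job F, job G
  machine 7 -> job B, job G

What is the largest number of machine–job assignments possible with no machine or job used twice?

4

One maximum matching: machine 1→job A, machine 2→job B, machine 3→job G, machine 4→job F.
The set {machine 1, machine 2, machine 3, machine 4, machine 5, machine 6, machine 7} has only 4 neighbours ({job A, job B, job F, job G}), so by Hall's theorem at most 4 of the 7 machines can be matched.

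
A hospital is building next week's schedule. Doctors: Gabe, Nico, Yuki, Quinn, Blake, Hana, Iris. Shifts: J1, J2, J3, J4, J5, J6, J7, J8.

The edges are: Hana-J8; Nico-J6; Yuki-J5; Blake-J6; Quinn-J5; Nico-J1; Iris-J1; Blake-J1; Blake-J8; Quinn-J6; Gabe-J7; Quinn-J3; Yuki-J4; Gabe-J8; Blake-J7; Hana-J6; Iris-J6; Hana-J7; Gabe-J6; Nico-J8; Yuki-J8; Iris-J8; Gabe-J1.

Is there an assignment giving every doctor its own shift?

The set {Gabe, Nico, Blake, Hana, Iris} has only 4 neighbours ({J1, J6, J7, J8}), so by Hall's theorem at most 6 of the 7 doctors can be matched.
Hence no matching covers every doctor.

No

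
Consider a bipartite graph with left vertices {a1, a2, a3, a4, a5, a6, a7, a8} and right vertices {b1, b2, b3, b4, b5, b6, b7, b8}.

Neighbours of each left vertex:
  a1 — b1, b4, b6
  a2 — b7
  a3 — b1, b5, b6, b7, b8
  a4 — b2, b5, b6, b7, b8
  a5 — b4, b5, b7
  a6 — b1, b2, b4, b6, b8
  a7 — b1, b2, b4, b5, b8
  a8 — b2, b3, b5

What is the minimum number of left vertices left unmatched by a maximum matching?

A valid assignment of size 8: a1–b4, a2–b7, a3–b8, a4–b2, a5–b5, a6–b6, a7–b1, a8–b3.
All 8 left vertices are matched, so no larger matching exists.
That matches 8 of the 8, leaving 0 unmatched; no matching can do better.

0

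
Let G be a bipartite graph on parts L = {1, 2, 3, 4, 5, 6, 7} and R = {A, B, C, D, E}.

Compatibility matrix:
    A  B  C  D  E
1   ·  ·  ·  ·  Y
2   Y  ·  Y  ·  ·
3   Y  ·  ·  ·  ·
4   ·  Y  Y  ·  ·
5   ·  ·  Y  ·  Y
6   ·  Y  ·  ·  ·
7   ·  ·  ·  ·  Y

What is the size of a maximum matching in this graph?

4

For example, pair 1–E, 2–C, 3–A, 4–B.
The set {1, 2, 3, 4, 5, 6, 7} has only 4 neighbours ({A, B, C, E}), so by Hall's theorem at most 4 of the 7 left vertices can be matched.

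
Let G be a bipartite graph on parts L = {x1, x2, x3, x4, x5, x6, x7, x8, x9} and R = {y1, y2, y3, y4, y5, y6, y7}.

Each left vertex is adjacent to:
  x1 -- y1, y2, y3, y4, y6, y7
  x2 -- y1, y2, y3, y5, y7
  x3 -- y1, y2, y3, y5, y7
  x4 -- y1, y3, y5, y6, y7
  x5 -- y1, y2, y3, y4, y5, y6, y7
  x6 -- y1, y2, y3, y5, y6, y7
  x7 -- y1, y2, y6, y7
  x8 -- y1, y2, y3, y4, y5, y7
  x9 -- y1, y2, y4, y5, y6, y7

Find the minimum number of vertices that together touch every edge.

7

{y1, y2, y3, y4, y5, y6, y7} is a vertex cover of size 7: every edge has an endpoint in this set.
No smaller cover exists because x1–y4, x2–y5, x3–y2, x4–y1, x5–y6, x6–y3, x7–y7 is a matching of size 7, and a cover must include an endpoint of each of these disjoint edges (König's theorem).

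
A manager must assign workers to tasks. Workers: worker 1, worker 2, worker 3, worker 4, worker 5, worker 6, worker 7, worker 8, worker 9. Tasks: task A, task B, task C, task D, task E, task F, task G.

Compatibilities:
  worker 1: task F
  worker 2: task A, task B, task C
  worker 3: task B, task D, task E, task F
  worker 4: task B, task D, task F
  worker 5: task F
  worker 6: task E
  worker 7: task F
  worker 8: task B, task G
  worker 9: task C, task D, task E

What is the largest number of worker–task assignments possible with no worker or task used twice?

7

One maximum matching: worker 1-task F, worker 2-task A, worker 3-task D, worker 4-task B, worker 6-task E, worker 8-task G, worker 9-task C.
The set {worker 1, worker 5, worker 7} has only 1 neighbour ({task F}), so by Hall's theorem at most 7 of the 9 workers can be matched.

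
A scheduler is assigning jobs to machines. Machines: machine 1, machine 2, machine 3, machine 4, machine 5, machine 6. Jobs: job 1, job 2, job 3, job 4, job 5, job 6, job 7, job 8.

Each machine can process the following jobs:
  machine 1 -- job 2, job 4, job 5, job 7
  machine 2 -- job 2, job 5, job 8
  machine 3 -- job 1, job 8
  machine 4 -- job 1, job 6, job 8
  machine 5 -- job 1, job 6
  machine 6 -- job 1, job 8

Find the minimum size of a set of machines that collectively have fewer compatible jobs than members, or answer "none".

Take S = {machine 3, machine 4, machine 5, machine 6}. Its neighbourhood is {job 1, job 6, job 8}, so |N(S)| = 3 < |S| = 4.
Every subset of size less than 4 has at least as many neighbours as members, so 4 is the minimum.

4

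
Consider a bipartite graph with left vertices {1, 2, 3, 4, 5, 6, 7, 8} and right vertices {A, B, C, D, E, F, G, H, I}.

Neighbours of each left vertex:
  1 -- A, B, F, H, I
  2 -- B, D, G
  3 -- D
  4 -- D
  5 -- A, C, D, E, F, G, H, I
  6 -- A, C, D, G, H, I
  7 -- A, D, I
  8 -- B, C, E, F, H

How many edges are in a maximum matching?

A valid assignment of size 7: 1–H, 2–B, 3–D, 5–A, 6–G, 7–I, 8–E.
The set {3, 4} has only 1 neighbour ({D}), so by Hall's theorem at most 7 of the 8 left vertices can be matched.

7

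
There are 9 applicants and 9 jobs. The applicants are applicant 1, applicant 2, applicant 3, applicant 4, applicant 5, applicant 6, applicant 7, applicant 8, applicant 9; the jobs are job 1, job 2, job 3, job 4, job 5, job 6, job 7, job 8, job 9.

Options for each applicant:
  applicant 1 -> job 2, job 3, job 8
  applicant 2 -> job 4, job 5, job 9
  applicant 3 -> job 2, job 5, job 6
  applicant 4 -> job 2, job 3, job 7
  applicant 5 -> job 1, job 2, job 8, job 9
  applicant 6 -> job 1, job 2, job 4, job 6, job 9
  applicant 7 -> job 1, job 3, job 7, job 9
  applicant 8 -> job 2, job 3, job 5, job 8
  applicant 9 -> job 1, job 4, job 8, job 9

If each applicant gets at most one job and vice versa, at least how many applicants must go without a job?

0

For example, pair applicant 1-job 8, applicant 2-job 4, applicant 3-job 6, applicant 4-job 7, applicant 5-job 2, applicant 6-job 1, applicant 7-job 3, applicant 8-job 5, applicant 9-job 9.
All 9 applicants are matched, so no larger matching exists.
That matches 9 of the 9, leaving 0 unmatched; no matching can do better.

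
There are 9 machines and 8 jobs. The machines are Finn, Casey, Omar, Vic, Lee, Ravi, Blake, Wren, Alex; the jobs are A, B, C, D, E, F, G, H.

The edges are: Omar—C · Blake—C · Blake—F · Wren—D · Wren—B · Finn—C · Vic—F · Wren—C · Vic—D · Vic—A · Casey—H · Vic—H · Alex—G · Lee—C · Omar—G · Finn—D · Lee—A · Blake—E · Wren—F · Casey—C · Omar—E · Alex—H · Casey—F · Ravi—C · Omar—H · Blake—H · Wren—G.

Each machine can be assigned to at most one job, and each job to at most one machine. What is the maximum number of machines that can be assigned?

For example, pair Finn-D, Casey-F, Omar-G, Vic-H, Lee-A, Ravi-C, Blake-E, Wren-B.
The set {Finn, Casey, Omar, Vic, Lee, Ravi, Blake, Alex} has only 7 neighbours ({A, C, D, E, F, G, H}), so by Hall's theorem at most 8 of the 9 machines can be matched.

8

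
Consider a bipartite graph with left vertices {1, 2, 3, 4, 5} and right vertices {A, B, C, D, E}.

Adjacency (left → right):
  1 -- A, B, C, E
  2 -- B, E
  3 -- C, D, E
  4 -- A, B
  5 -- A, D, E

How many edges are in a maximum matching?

5

One maximum matching: 1→C, 2→B, 3→D, 4→A, 5→E.
This saturates every left vertex, so 5 is the maximum.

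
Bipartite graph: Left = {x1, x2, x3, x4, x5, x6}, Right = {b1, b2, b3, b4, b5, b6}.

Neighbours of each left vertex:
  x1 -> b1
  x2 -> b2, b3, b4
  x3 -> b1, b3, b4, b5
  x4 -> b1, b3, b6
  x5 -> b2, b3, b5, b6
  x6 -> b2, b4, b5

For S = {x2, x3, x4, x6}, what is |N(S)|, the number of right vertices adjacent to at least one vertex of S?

6

The union of neighbours of {x2, x3, x4, x6} is {b1, b2, b3, b4, b5, b6}, which has 6 elements.
Since |N(S)| = 6 ≥ |S| = 4, Hall's condition holds for this subset.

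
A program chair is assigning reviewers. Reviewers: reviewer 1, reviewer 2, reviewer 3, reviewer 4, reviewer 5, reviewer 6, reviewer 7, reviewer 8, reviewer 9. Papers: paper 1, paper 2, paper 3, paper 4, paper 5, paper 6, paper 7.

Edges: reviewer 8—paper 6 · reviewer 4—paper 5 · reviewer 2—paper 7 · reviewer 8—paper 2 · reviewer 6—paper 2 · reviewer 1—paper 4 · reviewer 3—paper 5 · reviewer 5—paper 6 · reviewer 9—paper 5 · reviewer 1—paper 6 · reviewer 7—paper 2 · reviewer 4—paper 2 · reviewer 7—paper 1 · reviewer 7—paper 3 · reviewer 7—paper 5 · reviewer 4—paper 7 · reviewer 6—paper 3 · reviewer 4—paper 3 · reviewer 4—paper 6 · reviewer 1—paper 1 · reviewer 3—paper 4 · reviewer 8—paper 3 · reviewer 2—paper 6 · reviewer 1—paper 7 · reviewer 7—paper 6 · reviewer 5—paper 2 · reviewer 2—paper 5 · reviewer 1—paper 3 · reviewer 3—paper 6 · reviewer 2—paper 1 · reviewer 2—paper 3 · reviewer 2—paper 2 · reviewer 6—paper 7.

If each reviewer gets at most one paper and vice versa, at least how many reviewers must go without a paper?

2

For example, pair reviewer 1→paper 1, reviewer 2→paper 5, reviewer 3→paper 4, reviewer 4→paper 3, reviewer 5→paper 6, reviewer 6→paper 7, reviewer 7→paper 2.
The set {reviewer 1, reviewer 2, reviewer 3, reviewer 4, reviewer 5, reviewer 6, reviewer 7, reviewer 8, reviewer 9} has only 7 neighbours ({paper 1, paper 2, paper 3, paper 4, paper 5, paper 6, paper 7}), so by Hall's theorem at most 7 of the 9 reviewers can be matched.
That matches 7 of the 9, leaving 2 unmatched; no matching can do better.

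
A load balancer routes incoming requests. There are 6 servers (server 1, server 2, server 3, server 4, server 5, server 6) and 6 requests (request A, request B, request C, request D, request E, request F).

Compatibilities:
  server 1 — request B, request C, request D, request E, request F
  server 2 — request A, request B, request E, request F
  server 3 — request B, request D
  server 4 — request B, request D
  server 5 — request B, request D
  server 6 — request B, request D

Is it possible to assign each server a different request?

The set {server 3, server 4, server 5, server 6} has only 2 neighbours ({request B, request D}), so by Hall's theorem at most 4 of the 6 servers can be matched.
Hence no matching covers every server.

No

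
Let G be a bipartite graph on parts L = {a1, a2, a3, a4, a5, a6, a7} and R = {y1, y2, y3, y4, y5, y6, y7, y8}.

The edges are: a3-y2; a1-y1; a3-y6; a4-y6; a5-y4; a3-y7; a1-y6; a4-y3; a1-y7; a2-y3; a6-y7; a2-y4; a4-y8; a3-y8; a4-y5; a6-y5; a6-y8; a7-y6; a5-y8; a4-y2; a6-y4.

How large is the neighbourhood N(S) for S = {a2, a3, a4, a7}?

7

The union of neighbours of {a2, a3, a4, a7} is {y2, y3, y4, y5, y6, y7, y8}, which has 7 elements.
Since |N(S)| = 7 ≥ |S| = 4, Hall's condition holds for this subset.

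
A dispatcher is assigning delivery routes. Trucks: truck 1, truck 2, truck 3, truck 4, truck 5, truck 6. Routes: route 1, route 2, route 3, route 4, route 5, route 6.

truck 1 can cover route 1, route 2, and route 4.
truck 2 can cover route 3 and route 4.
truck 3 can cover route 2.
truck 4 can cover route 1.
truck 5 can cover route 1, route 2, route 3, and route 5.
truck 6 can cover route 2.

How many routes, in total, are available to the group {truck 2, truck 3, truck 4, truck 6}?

The union of neighbours of {truck 2, truck 3, truck 4, truck 6} is {route 1, route 2, route 3, route 4}, which has 4 elements.
Since |N(S)| = 4 ≥ |S| = 4, Hall's condition holds for this subset.

4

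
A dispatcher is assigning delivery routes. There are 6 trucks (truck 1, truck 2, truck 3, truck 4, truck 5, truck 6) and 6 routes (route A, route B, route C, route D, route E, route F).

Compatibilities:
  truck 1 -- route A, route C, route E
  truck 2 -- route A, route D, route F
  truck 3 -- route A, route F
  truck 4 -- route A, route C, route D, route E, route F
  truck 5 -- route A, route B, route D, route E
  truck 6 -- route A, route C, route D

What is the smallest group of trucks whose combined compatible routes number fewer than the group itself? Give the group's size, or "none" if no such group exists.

A matching saturating every truck exists, for instance truck 1→route C, truck 2→route F, truck 3→route A, truck 4→route E, truck 5→route B, truck 6→route D.
By Hall's marriage theorem, this means |N(S)| ≥ |S| for every subset S, so no violating subset exists.

none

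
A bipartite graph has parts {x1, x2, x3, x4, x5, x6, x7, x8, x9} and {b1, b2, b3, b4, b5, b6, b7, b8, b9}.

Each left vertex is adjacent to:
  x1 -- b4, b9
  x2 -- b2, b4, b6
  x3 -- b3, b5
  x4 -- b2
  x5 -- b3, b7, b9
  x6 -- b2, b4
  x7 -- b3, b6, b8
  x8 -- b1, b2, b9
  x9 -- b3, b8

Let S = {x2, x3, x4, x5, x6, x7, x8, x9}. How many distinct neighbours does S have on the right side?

The union of neighbours of {x2, x3, x4, x5, x6, x7, x8, x9} is {b1, b2, b3, b4, b5, b6, b7, b8, b9}, which has 9 elements.
Since |N(S)| = 9 ≥ |S| = 8, Hall's condition holds for this subset.

9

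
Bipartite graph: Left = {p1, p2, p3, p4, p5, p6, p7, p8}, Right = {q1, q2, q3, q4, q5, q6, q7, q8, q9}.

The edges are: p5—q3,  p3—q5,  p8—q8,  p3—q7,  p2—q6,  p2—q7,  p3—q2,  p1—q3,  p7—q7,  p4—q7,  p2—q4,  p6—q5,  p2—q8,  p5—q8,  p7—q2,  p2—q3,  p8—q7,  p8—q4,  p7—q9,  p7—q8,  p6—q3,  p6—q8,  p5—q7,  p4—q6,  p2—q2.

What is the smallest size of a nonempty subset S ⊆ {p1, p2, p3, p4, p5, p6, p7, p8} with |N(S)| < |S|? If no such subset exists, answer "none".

A matching saturating every left vertex exists, for instance p1→q3, p2→q4, p3→q2, p4→q6, p5→q7, p6→q5, p7→q9, p8→q8.
By Hall's marriage theorem, this means |N(S)| ≥ |S| for every subset S, so no violating subset exists.

none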